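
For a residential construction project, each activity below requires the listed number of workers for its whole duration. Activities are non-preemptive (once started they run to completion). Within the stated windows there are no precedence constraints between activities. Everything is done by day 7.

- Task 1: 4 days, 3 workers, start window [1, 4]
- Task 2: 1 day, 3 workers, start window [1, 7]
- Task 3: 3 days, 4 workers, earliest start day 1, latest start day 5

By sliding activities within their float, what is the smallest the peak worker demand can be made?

Early-start (Task 1@1, Task 2@1, Task 3@1) gives peak 10: d1:10  d2:7  d3:7  d4:3  d5:0  d6:0  d7:0.
Shift Task 3→5.
Schedule Task 1@1, Task 2@1, Task 3@5: d1:6  d2:3  d3:3  d4:3  d5:4  d6:4  d7:4 — peak 6.

6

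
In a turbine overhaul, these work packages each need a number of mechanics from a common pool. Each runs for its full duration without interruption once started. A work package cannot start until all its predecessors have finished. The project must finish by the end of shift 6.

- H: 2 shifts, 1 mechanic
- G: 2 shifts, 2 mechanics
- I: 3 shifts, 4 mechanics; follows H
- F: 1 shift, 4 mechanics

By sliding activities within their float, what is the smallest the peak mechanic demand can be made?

4

Early-start (H@1, G@1, I@3, F@1) gives peak 7: s1:7  s2:3  s3:4  s4:4  s5:4  s6:0.
Shift F→6.
Schedule H@1, G@1, I@3, F@6: s1:3  s2:3  s3:4  s4:4  s5:4  s6:4 — peak 4.
Total mechanic-shifts = 22 over 6 shifts ⇒ peak ≥ ⌈22/6⌉ = 4, so 4 is optimal.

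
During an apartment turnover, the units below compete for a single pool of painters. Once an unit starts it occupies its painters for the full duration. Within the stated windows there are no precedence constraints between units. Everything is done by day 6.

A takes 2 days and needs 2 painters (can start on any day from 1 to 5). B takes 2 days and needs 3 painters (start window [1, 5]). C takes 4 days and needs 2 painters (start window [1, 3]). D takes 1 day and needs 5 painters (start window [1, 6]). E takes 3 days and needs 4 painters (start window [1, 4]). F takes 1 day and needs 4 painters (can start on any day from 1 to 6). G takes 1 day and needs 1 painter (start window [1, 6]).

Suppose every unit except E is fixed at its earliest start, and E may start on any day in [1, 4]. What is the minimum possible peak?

17

E@1: d1:21  d2:11  d3:6  d4:2  d5:0  d6:0 → peak 21
E@2: d1:17  d2:11  d3:6  d4:6  d5:0  d6:0 → peak 17
E@3: d1:17  d2:7  d3:6  d4:6  d5:4  d6:0 → peak 17
E@4: d1:17  d2:7  d3:2  d4:6  d5:4  d6:4 → peak 17
Best is E@2, peak 17.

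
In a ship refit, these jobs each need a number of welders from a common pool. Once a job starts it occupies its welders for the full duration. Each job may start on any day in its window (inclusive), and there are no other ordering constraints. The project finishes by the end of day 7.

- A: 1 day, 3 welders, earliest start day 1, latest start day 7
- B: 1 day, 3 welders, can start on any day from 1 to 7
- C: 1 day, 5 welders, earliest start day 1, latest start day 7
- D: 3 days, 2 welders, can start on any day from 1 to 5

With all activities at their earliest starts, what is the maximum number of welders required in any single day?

13

Early-start schedule: A@1, B@1, C@1, D@1.
Load per day: day 1: 13, day 2: 2, day 3: 2, day 4: 0, day 5: 0, day 6: 0, day 7: 0.
Peak is 13.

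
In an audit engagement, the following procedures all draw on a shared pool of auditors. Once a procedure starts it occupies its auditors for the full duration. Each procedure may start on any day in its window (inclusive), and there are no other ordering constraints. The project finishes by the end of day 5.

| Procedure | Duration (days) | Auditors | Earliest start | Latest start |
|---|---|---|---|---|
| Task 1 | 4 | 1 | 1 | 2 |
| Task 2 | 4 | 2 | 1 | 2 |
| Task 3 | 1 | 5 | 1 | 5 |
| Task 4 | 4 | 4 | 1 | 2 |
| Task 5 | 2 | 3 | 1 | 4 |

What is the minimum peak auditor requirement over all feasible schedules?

10

Early-start (Task 1@1, Task 2@1, Task 3@1, Task 4@1, Task 5@1) gives peak 15: d1:15  d2:10  d3:7  d4:7  d5:0.
Shift Task 4→2, Task 5→2.
Schedule Task 1@1, Task 2@1, Task 3@1, Task 4@2, Task 5@2: d1:8  d2:10  d3:10  d4:7  d5:4 — peak 10.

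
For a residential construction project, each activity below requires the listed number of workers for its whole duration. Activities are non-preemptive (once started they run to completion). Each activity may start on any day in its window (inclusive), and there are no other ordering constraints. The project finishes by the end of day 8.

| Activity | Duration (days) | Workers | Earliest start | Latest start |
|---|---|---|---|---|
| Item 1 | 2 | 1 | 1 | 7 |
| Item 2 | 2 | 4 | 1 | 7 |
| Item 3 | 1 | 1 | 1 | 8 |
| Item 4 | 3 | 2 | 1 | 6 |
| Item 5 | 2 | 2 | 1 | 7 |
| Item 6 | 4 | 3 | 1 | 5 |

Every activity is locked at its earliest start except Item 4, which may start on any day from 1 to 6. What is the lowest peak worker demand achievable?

11

Item 4@1: d1:13  d2:12  d3:5  d4:3  d5:0  d6:0  d7:0  d8:0 → peak 13
Item 4@2: d1:11  d2:12  d3:5  d4:5  d5:0  d6:0  d7:0  d8:0 → peak 12
Item 4@3: d1:11  d2:10  d3:5  d4:5  d5:2  d6:0  d7:0  d8:0 → peak 11
Item 4@4: d1:11  d2:10  d3:3  d4:5  d5:2  d6:2  d7:0  d8:0 → peak 11
Item 4@5: d1:11  d2:10  d3:3  d4:3  d5:2  d6:2  d7:2  d8:0 → peak 11
Item 4@6: d1:11  d2:10  d3:3  d4:3  d5:0  d6:2  d7:2  d8:2 → peak 11
Best is Item 4@3, peak 11.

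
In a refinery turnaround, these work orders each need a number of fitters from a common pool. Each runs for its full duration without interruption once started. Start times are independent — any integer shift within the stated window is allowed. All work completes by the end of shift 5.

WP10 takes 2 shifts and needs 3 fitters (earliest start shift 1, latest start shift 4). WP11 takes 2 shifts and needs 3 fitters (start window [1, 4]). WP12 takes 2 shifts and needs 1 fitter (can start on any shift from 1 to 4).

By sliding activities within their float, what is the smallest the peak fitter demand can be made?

4

Early-start (WP10@1, WP11@1, WP12@1) gives peak 7: s1:7  s2:7  s3:0  s4:0  s5:0.
Shift WP11→3.
Schedule WP10@1, WP11@3, WP12@1: s1:4  s2:4  s3:3  s4:3  s5:0 — peak 4.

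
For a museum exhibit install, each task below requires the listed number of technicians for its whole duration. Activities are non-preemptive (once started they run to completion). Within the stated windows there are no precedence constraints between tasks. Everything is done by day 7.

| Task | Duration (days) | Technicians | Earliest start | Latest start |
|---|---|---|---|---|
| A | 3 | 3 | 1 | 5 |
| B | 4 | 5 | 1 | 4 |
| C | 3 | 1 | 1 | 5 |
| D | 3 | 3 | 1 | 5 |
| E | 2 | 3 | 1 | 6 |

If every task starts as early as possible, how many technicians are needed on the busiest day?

15

Early-start schedule: A@1, B@1, C@1, D@1, E@1.
Load per day: day 1: 15, day 2: 15, day 3: 12, day 4: 5, day 5: 0, day 6: 0, day 7: 0.
Peak is 15.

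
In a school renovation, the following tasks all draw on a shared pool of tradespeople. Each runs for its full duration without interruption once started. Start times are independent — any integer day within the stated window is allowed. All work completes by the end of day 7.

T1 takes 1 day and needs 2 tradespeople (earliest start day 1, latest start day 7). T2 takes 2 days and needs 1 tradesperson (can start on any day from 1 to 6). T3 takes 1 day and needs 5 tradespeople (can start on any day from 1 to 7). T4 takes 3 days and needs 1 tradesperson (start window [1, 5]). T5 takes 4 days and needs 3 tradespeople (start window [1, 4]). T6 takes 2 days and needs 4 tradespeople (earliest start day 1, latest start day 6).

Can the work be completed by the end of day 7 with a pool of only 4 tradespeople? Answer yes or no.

no

Total tradesperson-days = 32; over 7 days the average is 32/7 > 4, so some day must exceed 4.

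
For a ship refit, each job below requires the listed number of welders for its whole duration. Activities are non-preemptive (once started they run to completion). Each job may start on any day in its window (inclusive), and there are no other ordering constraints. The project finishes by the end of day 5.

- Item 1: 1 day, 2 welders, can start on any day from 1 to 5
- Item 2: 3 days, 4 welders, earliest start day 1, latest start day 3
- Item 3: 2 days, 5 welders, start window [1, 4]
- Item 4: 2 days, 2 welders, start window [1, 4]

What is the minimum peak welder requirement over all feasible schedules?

Early-start (Item 1@1, Item 2@1, Item 3@1, Item 4@1) gives peak 13: d1:13  d2:11  d3:4  d4:0  d5:0.
Shift Item 3→4, Item 4→2.
Schedule Item 1@1, Item 2@1, Item 3@4, Item 4@2: d1:6  d2:6  d3:6  d4:5  d5:5 — peak 6.
Total welder-days = 28 over 5 days ⇒ peak ≥ ⌈28/5⌉ = 6, so 6 is optimal.

6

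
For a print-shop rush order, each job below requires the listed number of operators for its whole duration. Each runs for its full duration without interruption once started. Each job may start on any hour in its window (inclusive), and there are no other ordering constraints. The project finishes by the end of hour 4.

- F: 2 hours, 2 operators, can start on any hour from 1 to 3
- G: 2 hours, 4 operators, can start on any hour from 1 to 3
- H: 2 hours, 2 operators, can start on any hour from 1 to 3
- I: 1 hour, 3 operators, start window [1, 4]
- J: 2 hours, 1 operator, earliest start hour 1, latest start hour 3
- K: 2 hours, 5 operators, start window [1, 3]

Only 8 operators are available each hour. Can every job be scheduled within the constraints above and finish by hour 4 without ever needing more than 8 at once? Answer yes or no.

no

The minimum achievable peak is 9; 8 < 9, so no feasible schedule stays within the cap.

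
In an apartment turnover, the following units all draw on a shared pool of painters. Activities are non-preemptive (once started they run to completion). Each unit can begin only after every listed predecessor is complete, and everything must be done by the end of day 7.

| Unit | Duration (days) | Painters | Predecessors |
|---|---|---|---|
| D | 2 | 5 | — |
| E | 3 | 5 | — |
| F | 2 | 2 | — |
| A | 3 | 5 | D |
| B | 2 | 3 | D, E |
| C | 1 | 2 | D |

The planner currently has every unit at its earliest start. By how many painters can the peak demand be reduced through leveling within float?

2

Early-start peak: d1:12  d2:12  d3:12  d4:8  d5:8  d6:0  d7:0 ⇒ 12.
Leveled (D@1, E@1, F@3, A@4, B@4, C@3): d1:10  d2:10  d3:9  d4:10  d5:8  d6:5  d7:0 ⇒ 10.
Reduction 12 − 10 = 2.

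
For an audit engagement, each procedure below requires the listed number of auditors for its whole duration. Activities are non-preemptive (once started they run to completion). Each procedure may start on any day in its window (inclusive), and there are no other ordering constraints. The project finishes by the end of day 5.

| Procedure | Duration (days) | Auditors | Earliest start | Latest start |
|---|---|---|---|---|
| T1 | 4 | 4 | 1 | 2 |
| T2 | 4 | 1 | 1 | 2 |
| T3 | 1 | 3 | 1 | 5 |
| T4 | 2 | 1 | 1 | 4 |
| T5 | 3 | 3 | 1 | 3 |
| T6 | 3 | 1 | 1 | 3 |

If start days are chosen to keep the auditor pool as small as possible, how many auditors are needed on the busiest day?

Early-start (T1@1, T2@1, T3@1, T4@1, T5@1, T6@1) gives peak 13: d1:13  d2:10  d3:9  d4:5  d5:0.
Shift T5→2, T6→3.
Schedule T1@1, T2@1, T3@1, T4@1, T5@2, T6@3: d1:9  d2:9  d3:9  d4:9  d5:1 — peak 9.

9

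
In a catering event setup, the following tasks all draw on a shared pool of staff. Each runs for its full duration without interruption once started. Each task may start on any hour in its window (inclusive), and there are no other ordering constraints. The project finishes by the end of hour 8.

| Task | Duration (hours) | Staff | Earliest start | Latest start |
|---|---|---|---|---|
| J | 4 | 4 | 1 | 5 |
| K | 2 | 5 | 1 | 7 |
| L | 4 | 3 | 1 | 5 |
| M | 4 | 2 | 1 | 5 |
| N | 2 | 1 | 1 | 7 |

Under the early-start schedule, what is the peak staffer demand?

15

Early-start schedule: J@1, K@1, L@1, M@1, N@1.
Load per hour: hour 1: 15, hour 2: 15, hour 3: 9, hour 4: 9, hour 5: 0, hour 6: 0, hour 7: 0, hour 8: 0.
Peak is 15.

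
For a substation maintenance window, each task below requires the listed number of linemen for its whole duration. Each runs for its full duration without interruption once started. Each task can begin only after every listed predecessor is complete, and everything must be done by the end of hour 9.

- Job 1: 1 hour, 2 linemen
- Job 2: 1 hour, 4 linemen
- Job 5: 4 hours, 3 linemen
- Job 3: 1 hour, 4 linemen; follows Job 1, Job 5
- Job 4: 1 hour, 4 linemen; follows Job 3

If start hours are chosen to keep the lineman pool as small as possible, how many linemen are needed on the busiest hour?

Early-start (Job 1@1, Job 2@1, Job 5@1, Job 3@5, Job 4@6) gives peak 9: h1:9  h2:3  h3:3  h4:3  h5:4  h6:4  h7:0  h8:0  h9:0.
Shift Job 2→2, Job 5→3, Job 3→7, Job 4→8.
Schedule Job 1@1, Job 2@2, Job 5@3, Job 3@7, Job 4@8: h1:2  h2:4  h3:3  h4:3  h5:3  h6:3  h7:4  h8:4  h9:0 — peak 4.

4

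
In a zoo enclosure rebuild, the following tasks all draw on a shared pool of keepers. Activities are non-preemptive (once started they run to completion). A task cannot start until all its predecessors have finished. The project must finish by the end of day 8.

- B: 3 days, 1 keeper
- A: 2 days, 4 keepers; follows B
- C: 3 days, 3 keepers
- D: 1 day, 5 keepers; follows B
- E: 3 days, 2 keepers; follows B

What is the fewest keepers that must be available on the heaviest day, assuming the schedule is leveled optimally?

6

Early-start (B@1, A@4, C@1, D@4, E@4) gives peak 11: d1:4  d2:4  d3:4  d4:11  d5:6  d6:2  d7:0  d8:0.
Shift D→7.
Schedule B@1, A@4, C@1, D@7, E@4: d1:4  d2:4  d3:4  d4:6  d5:6  d6:2  d7:5  d8:0 — peak 6.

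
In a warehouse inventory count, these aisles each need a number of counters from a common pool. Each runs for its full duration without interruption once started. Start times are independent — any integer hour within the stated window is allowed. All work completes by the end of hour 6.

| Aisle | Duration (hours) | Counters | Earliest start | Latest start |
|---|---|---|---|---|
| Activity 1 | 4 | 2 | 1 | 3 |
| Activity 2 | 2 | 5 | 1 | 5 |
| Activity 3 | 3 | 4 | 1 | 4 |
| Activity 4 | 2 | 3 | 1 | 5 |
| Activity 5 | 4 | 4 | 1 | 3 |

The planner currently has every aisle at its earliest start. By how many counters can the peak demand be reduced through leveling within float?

8

Early-start peak: h1:18  h2:18  h3:10  h4:6  h5:0  h6:0 ⇒ 18.
Leveled (Activity 1@1, Activity 2@1, Activity 3@3, Activity 4@1, Activity 5@3): h1:10  h2:10  h3:10  h4:10  h5:8  h6:4 ⇒ 10.
Reduction 18 − 10 = 8.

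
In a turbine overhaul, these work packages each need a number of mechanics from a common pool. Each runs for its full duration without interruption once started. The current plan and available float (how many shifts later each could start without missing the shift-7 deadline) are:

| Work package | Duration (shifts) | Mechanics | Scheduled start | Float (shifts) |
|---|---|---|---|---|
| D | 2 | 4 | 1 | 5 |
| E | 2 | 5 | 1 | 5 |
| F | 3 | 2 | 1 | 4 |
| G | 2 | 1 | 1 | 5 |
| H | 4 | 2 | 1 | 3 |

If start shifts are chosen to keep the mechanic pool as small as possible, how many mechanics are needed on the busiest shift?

6

Early-start (D@1, E@1, F@1, G@1, H@1) gives peak 14: s1:14  s2:14  s3:4  s4:2  s5:0  s6:0  s7:0.
Shift E→6, F→3, G→3.
Schedule D@1, E@6, F@3, G@3, H@1: s1:6  s2:6  s3:5  s4:5  s5:2  s6:5  s7:5 — peak 6.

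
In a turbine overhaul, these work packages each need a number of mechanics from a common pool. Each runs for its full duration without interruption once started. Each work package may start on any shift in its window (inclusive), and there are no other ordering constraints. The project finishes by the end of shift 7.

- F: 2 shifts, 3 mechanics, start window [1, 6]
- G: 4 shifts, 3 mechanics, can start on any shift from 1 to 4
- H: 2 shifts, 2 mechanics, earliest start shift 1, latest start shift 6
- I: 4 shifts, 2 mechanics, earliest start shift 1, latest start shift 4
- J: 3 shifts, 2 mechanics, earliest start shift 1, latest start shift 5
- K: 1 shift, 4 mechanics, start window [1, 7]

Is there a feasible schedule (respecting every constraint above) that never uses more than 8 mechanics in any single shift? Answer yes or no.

yes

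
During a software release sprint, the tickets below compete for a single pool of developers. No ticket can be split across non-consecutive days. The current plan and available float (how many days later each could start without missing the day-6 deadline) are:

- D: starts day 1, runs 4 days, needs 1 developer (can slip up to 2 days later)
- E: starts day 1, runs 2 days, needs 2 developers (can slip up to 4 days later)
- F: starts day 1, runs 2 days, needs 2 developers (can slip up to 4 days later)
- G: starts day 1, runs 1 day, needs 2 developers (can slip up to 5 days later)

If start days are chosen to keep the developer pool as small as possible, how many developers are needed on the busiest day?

3

Early-start (D@1, E@1, F@1, G@1) gives peak 7: d1:7  d2:5  d3:1  d4:1  d5:0  d6:0.
Shift F→3, G→5.
Schedule D@1, E@1, F@3, G@5: d1:3  d2:3  d3:3  d4:3  d5:2  d6:0 — peak 3.
Total developer-days = 14 over 6 days ⇒ peak ≥ ⌈14/6⌉ = 3, so 3 is optimal.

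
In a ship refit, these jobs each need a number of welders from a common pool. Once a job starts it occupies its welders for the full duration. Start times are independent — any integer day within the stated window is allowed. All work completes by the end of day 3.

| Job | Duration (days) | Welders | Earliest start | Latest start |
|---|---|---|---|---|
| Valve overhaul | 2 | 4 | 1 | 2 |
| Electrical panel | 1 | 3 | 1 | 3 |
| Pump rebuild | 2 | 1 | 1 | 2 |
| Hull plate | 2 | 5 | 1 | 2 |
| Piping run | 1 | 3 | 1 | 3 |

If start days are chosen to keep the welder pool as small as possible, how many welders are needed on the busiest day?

Early-start (Valve overhaul@1, Electrical panel@1, Pump rebuild@1, Hull plate@1, Piping run@1) gives peak 16: d1:16  d2:10  d3:0.
Shift Hull plate→2, Piping run→3.
Schedule Valve overhaul@1, Electrical panel@1, Pump rebuild@1, Hull plate@2, Piping run@3: d1:8  d2:10  d3:8 — peak 10.

10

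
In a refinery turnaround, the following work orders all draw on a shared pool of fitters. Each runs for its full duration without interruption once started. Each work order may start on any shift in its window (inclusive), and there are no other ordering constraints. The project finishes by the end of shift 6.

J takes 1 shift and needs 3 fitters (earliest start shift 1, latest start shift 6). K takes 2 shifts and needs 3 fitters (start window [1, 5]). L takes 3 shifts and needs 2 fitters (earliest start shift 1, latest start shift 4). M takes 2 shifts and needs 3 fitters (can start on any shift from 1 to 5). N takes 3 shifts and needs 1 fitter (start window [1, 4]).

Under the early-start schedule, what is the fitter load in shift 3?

3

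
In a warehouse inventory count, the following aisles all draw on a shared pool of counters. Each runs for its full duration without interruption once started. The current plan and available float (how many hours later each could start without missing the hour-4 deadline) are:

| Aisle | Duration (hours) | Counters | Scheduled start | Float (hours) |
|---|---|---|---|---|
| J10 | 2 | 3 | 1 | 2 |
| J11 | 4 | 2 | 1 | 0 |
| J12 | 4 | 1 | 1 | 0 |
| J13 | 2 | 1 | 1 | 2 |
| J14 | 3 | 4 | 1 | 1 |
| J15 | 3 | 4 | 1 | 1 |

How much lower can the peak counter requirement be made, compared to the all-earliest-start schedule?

Early-start peak: h1:15  h2:15  h3:11  h4:3 ⇒ 15.
Leveled (J10@1, J11@1, J12@1, J13@3, J14@1, J15@1): h1:14  h2:14  h3:12  h4:4 ⇒ 14.
Reduction 15 − 14 = 1.

1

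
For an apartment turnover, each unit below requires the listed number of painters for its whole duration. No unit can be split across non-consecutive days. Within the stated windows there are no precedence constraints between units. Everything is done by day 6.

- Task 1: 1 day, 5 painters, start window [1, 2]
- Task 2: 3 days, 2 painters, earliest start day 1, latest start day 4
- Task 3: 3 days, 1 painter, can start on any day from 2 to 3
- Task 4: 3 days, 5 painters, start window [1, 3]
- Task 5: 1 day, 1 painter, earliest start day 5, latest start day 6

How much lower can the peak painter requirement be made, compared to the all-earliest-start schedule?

4

Early-start peak: d1:12  d2:8  d3:8  d4:1  d5:1  d6:0 ⇒ 12.
Leveled (Task 1@1, Task 2@1, Task 3@2, Task 4@2, Task 5@5): d1:7  d2:8  d3:8  d4:6  d5:1  d6:0 ⇒ 8.
Reduction 12 − 8 = 4.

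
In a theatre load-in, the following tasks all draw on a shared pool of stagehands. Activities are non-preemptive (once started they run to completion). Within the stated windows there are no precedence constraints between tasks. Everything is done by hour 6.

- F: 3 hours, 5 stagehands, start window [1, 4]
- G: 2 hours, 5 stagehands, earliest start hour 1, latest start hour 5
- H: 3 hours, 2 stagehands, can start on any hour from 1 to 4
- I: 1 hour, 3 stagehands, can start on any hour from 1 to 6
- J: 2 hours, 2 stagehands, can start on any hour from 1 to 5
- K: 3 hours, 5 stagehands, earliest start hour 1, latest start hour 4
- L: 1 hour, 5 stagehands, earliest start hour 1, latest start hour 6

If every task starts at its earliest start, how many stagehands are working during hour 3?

At early start, hour 3 has: F, H, K.
Demand: 5 + 2 + 5 = 12.

12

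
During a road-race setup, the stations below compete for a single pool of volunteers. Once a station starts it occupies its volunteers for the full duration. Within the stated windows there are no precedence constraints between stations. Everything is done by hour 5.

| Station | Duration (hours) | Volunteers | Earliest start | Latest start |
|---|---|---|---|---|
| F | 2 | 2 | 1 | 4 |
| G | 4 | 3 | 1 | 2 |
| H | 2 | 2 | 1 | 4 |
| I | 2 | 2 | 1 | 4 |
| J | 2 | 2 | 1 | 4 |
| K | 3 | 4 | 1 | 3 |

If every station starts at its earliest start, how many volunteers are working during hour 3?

At early start, hour 3 has: G, K.
Demand: 3 + 4 = 7.

7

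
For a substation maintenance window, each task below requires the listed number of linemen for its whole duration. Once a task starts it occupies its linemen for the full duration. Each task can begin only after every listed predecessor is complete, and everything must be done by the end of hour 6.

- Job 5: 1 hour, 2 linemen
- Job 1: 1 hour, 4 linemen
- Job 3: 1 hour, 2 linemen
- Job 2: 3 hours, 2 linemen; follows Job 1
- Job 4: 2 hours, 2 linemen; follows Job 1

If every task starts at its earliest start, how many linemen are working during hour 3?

At early start, hour 3 has: Job 2, Job 4.
Demand: 2 + 2 = 4.

4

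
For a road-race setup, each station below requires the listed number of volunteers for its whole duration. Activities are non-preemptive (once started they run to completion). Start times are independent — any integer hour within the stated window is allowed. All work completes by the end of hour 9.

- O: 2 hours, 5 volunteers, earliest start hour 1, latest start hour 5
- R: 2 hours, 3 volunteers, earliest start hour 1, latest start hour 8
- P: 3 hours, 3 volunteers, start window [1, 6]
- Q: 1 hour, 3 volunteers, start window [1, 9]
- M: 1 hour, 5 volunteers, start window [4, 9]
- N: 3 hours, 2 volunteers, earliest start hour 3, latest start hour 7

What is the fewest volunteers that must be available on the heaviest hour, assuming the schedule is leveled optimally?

5

Early-start (O@1, R@1, P@1, Q@1, M@4, N@3) gives peak 14: h1:14  h2:11  h3:5  h4:7  h5:2  h6:0  h7:0  h8:0  h9:0.
Shift R→3, P→5, Q→8, M→9.
Schedule O@1, R@3, P@5, Q@8, M@9, N@3: h1:5  h2:5  h3:5  h4:5  h5:5  h6:3  h7:3  h8:3  h9:5 — peak 5.
Total volunteer-hours = 39 over 9 hours ⇒ peak ≥ ⌈39/9⌉ = 5, so 5 is optimal.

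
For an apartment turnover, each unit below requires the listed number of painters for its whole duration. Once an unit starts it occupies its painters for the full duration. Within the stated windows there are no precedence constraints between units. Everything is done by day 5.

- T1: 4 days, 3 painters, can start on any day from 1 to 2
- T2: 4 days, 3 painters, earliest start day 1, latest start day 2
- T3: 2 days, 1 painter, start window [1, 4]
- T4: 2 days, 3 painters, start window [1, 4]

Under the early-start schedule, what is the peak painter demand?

Early-start schedule: T1@1, T2@1, T3@1, T4@1.
Load per day: day 1: 10, day 2: 10, day 3: 6, day 4: 6, day 5: 0.
Peak is 10.

10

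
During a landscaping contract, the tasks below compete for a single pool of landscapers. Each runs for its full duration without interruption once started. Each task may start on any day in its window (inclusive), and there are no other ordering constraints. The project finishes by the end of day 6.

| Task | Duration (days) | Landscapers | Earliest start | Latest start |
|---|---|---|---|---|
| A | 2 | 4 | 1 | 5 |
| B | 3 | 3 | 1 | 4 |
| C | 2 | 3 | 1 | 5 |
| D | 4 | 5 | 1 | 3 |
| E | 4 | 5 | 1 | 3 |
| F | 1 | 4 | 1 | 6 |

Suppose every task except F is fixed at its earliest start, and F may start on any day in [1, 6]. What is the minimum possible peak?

F@1: d1:24  d2:20  d3:13  d4:10  d5:0  d6:0 → peak 24
F@2: d1:20  d2:24  d3:13  d4:10  d5:0  d6:0 → peak 24
F@3: d1:20  d2:20  d3:17  d4:10  d5:0  d6:0 → peak 20
F@4: d1:20  d2:20  d3:13  d4:14  d5:0  d6:0 → peak 20
F@5: d1:20  d2:20  d3:13  d4:10  d5:4  d6:0 → peak 20
F@6: d1:20  d2:20  d3:13  d4:10  d5:0  d6:4 → peak 20
Best is F@3, peak 20.

20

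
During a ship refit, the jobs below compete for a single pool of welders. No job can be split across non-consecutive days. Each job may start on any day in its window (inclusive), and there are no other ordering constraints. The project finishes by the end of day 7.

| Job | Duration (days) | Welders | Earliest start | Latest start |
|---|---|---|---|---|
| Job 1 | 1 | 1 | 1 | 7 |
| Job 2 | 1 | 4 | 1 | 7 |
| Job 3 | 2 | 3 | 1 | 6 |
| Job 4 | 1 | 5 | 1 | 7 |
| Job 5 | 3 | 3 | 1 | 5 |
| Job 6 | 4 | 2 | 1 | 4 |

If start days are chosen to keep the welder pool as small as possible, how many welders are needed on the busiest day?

5

Early-start (Job 1@1, Job 2@1, Job 3@1, Job 4@1, Job 5@1, Job 6@1) gives peak 18: d1:18  d2:8  d3:5  d4:2  d5:0  d6:0  d7:0.
Shift Job 3→2, Job 4→7, Job 5→4, Job 6→2.
Schedule Job 1@1, Job 2@1, Job 3@2, Job 4@7, Job 5@4, Job 6@2: d1:5  d2:5  d3:5  d4:5  d5:5  d6:3  d7:5 — peak 5.
Total welder-days = 33 over 7 days ⇒ peak ≥ ⌈33/7⌉ = 5, so 5 is optimal.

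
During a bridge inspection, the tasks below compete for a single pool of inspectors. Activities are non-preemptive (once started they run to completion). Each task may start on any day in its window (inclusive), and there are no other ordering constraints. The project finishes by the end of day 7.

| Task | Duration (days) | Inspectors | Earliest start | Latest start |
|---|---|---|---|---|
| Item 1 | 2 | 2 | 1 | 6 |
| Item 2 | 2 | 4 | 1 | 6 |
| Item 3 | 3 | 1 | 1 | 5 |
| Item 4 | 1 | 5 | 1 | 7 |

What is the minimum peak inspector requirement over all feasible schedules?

5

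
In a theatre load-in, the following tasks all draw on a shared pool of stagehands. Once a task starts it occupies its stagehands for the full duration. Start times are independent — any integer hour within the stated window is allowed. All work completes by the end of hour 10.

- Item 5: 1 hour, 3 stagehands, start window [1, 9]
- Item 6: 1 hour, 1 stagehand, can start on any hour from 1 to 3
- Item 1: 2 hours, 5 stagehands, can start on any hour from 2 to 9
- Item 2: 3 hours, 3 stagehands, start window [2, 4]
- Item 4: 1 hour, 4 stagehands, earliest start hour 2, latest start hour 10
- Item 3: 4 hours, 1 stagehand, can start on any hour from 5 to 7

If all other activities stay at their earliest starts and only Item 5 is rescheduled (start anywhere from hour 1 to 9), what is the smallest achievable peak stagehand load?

12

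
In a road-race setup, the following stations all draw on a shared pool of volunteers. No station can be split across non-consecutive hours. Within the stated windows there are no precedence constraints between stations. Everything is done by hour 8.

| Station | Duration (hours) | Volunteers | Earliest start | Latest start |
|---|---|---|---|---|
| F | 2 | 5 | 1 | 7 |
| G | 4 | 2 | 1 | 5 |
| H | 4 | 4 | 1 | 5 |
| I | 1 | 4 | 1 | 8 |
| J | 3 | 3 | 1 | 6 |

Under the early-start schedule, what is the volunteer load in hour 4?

6

At early start, hour 4 has: G, H.
Demand: 2 + 4 = 6.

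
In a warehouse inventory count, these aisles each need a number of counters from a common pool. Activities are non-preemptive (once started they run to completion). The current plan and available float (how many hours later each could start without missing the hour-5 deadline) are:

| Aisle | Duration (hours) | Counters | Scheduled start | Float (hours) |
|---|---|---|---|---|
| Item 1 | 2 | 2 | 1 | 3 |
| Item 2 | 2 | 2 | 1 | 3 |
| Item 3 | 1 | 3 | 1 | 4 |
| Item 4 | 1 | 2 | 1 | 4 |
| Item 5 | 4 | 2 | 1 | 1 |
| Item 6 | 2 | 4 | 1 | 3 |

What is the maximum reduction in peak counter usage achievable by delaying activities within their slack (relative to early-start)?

Early-start peak: h1:15  h2:10  h3:2  h4:2  h5:0 ⇒ 15.
Leveled (Item 1@1, Item 2@1, Item 3@3, Item 4@1, Item 5@2, Item 6@4): h1:6  h2:6  h3:5  h4:6  h5:6 ⇒ 6.
Reduction 15 − 6 = 9.

9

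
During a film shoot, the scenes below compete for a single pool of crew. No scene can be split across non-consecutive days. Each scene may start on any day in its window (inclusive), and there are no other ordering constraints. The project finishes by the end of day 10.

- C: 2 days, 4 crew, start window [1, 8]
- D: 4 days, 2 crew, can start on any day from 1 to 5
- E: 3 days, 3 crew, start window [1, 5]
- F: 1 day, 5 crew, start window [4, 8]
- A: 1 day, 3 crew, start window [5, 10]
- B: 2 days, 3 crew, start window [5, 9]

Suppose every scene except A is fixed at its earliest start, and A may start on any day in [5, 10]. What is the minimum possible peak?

9

A@5: d1:9  d2:9  d3:5  d4:7  d5:6  d6:3  d7:0  d8:0  d9:0  d10:0 → peak 9
A@6: d1:9  d2:9  d3:5  d4:7  d5:3  d6:6  d7:0  d8:0  d9:0  d10:0 → peak 9
A@7: d1:9  d2:9  d3:5  d4:7  d5:3  d6:3  d7:3  d8:0  d9:0  d10:0 → peak 9
A@8: d1:9  d2:9  d3:5  d4:7  d5:3  d6:3  d7:0  d8:3  d9:0  d10:0 → peak 9
A@9: d1:9  d2:9  d3:5  d4:7  d5:3  d6:3  d7:0  d8:0  d9:3  d10:0 → peak 9
A@10: d1:9  d2:9  d3:5  d4:7  d5:3  d6:3  d7:0  d8:0  d9:0  d10:3 → peak 9
Best is A@5, peak 9.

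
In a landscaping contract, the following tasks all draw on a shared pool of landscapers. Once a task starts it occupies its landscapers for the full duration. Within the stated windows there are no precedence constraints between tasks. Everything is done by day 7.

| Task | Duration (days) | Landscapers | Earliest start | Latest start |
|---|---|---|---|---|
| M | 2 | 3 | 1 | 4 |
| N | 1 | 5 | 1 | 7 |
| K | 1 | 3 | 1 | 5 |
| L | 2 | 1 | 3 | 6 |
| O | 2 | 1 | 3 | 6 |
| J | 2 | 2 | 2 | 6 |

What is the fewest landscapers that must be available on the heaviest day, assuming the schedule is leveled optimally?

5

Early-start (M@1, N@1, K@1, L@3, O@3, J@2) gives peak 11: d1:11  d2:5  d3:4  d4:2  d5:0  d6:0  d7:0.
Shift N→3, K→4, L→4, O→4, J→5.
Schedule M@1, N@3, K@4, L@4, O@4, J@5: d1:3  d2:3  d3:5  d4:5  d5:4  d6:2  d7:0 — peak 5.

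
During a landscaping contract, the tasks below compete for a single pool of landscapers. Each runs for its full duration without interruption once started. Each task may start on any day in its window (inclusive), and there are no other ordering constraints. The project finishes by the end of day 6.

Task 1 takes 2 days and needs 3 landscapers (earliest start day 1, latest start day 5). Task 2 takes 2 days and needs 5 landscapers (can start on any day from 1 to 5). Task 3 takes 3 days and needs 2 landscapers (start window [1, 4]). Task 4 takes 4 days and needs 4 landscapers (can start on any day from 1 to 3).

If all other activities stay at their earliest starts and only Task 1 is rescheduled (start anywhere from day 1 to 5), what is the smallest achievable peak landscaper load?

11

Task 1@1: d1:14  d2:14  d3:6  d4:4  d5:0  d6:0 → peak 14
Task 1@2: d1:11  d2:14  d3:9  d4:4  d5:0  d6:0 → peak 14
Task 1@3: d1:11  d2:11  d3:9  d4:7  d5:0  d6:0 → peak 11
Task 1@4: d1:11  d2:11  d3:6  d4:7  d5:3  d6:0 → peak 11
Task 1@5: d1:11  d2:11  d3:6  d4:4  d5:3  d6:3 → peak 11
Best is Task 1@3, peak 11.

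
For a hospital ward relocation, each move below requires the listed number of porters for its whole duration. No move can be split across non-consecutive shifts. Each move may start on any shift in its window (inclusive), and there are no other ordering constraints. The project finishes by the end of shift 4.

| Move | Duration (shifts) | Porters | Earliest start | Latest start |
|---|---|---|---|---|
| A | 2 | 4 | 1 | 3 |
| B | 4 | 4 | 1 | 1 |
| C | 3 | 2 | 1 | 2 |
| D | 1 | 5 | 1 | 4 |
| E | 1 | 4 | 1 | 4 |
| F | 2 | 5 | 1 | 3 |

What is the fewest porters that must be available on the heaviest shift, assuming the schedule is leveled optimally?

14

Early-start (A@1, B@1, C@1, D@1, E@1, F@1) gives peak 24: s1:24  s2:15  s3:6  s4:4.
Shift D→4, F→3.
Schedule A@1, B@1, C@1, D@4, E@1, F@3: s1:14  s2:10  s3:11  s4:14 — peak 14.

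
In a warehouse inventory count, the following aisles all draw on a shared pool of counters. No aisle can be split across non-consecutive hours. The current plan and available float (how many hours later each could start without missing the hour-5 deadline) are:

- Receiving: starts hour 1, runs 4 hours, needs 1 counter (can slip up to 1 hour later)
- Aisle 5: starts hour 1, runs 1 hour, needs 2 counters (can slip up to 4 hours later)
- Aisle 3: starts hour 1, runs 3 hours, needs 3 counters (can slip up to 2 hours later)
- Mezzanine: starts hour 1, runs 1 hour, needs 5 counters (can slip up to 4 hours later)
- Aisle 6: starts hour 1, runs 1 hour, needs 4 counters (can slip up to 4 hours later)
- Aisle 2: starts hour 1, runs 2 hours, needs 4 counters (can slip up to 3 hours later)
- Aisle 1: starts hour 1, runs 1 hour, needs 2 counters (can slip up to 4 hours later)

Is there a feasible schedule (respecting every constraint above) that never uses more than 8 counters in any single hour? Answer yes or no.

Schedule Receiving@1, Aisle 5@1, Aisle 3@1, Mezzanine@4, Aisle 6@5, Aisle 2@2, Aisle 1@1: h1:8  h2:8  h3:8  h4:6  h5:4 — peak 8 ≤ 8.

yes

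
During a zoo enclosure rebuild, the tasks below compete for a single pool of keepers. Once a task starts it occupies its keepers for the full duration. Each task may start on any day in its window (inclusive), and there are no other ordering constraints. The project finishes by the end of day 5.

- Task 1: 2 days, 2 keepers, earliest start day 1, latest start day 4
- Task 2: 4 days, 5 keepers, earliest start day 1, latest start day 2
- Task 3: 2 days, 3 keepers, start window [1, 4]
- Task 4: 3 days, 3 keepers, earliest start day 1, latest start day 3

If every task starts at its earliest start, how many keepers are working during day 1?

At early start, day 1 has: Task 1, Task 2, Task 3, Task 4.
Demand: 2 + 5 + 3 + 3 = 13.

13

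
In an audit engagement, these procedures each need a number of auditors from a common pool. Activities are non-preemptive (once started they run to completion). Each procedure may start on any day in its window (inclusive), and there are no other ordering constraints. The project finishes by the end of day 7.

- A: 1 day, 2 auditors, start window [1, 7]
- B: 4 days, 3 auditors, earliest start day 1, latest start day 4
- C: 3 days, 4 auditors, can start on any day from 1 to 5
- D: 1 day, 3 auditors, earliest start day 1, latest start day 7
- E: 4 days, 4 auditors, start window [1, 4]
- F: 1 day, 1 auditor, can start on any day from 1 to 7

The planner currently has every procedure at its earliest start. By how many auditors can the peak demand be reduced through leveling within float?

10

Early-start peak: d1:17  d2:11  d3:11  d4:7  d5:0  d6:0  d7:0 ⇒ 17.
Leveled (A@1, B@2, C@1, D@6, E@4, F@1): d1:7  d2:7  d3:7  d4:7  d5:7  d6:7  d7:4 ⇒ 7.
Reduction 17 − 7 = 10.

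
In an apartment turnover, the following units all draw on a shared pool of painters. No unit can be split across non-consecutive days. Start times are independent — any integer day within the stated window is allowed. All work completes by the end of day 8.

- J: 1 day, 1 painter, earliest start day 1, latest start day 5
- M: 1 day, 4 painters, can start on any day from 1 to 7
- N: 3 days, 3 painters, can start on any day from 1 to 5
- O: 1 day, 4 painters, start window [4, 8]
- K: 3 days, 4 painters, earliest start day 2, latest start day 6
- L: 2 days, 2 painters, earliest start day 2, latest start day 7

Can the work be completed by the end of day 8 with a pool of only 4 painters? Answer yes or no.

Total painter-days = 34; over 8 days the average is 34/8 > 4, so some day must exceed 4.

no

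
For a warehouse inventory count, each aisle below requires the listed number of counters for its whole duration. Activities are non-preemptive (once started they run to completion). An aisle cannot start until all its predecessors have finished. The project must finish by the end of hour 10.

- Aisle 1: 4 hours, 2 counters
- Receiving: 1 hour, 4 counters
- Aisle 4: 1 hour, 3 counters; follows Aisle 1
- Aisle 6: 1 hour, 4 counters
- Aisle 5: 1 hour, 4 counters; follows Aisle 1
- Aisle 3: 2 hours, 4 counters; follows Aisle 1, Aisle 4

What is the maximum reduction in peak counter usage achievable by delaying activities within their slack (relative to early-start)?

Early-start peak: h1:10  h2:2  h3:2  h4:2  h5:7  h6:4  h7:4  h8:0  h9:0  h10:0 ⇒ 10.
Leveled (Aisle 1@1, Receiving@5, Aisle 4@6, Aisle 6@7, Aisle 5@8, Aisle 3@9): h1:2  h2:2  h3:2  h4:2  h5:4  h6:3  h7:4  h8:4  h9:4  h10:4 ⇒ 4.
Reduction 10 − 4 = 6.

6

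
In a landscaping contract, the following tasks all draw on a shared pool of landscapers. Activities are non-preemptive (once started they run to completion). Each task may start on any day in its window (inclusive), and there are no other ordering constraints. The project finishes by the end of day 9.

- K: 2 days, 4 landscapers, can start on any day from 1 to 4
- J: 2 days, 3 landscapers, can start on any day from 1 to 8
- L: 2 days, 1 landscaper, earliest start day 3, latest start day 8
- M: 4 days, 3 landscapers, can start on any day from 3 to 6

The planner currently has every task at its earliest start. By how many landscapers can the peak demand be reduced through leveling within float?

3

Early-start peak: d1:7  d2:7  d3:4  d4:4  d5:3  d6:3  d7:0  d8:0  d9:0 ⇒ 7.
Leveled (K@1, J@3, L@3, M@5): d1:4  d2:4  d3:4  d4:4  d5:3  d6:3  d7:3  d8:3  d9:0 ⇒ 4.
Reduction 7 − 4 = 3.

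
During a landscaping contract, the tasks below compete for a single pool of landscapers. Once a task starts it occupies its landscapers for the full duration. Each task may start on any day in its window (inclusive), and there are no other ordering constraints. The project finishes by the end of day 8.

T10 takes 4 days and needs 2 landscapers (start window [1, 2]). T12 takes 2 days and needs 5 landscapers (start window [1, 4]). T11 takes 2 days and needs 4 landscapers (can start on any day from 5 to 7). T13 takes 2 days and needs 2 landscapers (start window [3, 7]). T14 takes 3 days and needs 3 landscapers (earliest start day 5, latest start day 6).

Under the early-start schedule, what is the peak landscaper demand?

7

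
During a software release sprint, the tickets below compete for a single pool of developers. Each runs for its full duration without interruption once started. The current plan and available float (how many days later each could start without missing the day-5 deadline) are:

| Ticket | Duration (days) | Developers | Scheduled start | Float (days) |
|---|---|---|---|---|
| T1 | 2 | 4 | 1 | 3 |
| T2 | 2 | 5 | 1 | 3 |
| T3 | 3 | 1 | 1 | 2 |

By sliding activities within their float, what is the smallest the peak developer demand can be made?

Early-start (T1@1, T2@1, T3@1) gives peak 10: d1:10  d2:10  d3:1  d4:0  d5:0.
Shift T2→4.
Schedule T1@1, T2@4, T3@1: d1:5  d2:5  d3:1  d4:5  d5:5 — peak 5.
Total developer-days = 21 over 5 days ⇒ peak ≥ ⌈21/5⌉ = 5, so 5 is optimal.

5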